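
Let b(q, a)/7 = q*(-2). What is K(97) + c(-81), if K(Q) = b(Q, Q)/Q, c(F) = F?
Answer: -95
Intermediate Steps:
b(q, a) = -14*q (b(q, a) = 7*(q*(-2)) = 7*(-2*q) = -14*q)
K(Q) = -14 (K(Q) = (-14*Q)/Q = -14)
K(97) + c(-81) = -14 - 81 = -95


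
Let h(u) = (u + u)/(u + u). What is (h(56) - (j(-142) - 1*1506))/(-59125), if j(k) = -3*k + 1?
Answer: -216/11825 ≈ -0.018266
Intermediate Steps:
j(k) = 1 - 3*k
h(u) = 1 (h(u) = (2*u)/((2*u)) = (2*u)*(1/(2*u)) = 1)
(h(56) - (j(-142) - 1*1506))/(-59125) = (1 - ((1 - 3*(-142)) - 1*1506))/(-59125) = (1 - ((1 + 426) - 1506))*(-1/59125) = (1 - (427 - 1506))*(-1/59125) = (1 - 1*(-1079))*(-1/59125) = (1 + 1079)*(-1/59125) = 1080*(-1/59125) = -216/11825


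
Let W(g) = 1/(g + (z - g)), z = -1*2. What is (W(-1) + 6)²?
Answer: 121/4 ≈ 30.250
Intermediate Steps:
z = -2
W(g) = -½ (W(g) = 1/(g + (-2 - g)) = 1/(-2) = -½)
(W(-1) + 6)² = (-½ + 6)² = (11/2)² = 121/4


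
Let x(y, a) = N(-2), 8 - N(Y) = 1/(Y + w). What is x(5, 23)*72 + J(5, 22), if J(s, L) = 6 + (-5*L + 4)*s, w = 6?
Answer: 34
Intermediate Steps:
N(Y) = 8 - 1/(6 + Y) (N(Y) = 8 - 1/(Y + 6) = 8 - 1/(6 + Y))
x(y, a) = 31/4 (x(y, a) = (47 + 8*(-2))/(6 - 2) = (47 - 16)/4 = (¼)*31 = 31/4)
J(s, L) = 6 + s*(4 - 5*L) (J(s, L) = 6 + (4 - 5*L)*s = 6 + s*(4 - 5*L))
x(5, 23)*72 + J(5, 22) = (31/4)*72 + (6 + 4*5 - 5*22*5) = 558 + (6 + 20 - 550) = 558 - 524 = 34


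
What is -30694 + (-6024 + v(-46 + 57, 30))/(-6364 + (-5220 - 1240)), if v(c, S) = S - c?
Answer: -393613851/12824 ≈ -30694.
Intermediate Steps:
-30694 + (-6024 + v(-46 + 57, 30))/(-6364 + (-5220 - 1240)) = -30694 + (-6024 + (30 - (-46 + 57)))/(-6364 + (-5220 - 1240)) = -30694 + (-6024 + (30 - 1*11))/(-6364 - 6460) = -30694 + (-6024 + (30 - 11))/(-12824) = -30694 + (-6024 + 19)*(-1/12824) = -30694 - 6005*(-1/12824) = -30694 + 6005/12824 = -393613851/12824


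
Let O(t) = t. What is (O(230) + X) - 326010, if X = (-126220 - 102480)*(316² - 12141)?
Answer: -20060746280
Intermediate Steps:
X = -20060420500 (X = -228700*(99856 - 12141) = -228700*87715 = -20060420500)
(O(230) + X) - 326010 = (230 - 20060420500) - 326010 = -20060420270 - 326010 = -20060746280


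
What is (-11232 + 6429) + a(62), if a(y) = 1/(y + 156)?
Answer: -1047053/218 ≈ -4803.0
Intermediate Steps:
a(y) = 1/(156 + y)
(-11232 + 6429) + a(62) = (-11232 + 6429) + 1/(156 + 62) = -4803 + 1/218 = -1047053/218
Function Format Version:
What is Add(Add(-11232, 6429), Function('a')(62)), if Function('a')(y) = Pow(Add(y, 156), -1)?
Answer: Rational(-1047053, 218) ≈ -4803.0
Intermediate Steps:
Function('a')(y) = Pow(Add(156, y), -1)
Add(Add(-11232, 6429), Function('a')(62)) = Add(Add(-11232, 6429), Pow(Add(156, 62), -1)) = Add(-4803, Pow(218, -1)) = Add(-4803, Rational(1, 218)) = Rational(-1047053, 218)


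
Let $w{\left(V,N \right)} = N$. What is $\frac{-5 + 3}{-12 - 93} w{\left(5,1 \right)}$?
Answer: $\frac{2}{105} \approx 0.019048$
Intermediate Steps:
$\frac{-5 + 3}{-12 - 93} w{\left(5,1 \right)} = \frac{-5 + 3}{-12 - 93} \cdot 1 = - \frac{2}{-105} \cdot 1 = \left(-2\right) \left(- \frac{1}{105}\right) 1 = \frac{2}{105} \cdot 1 = \frac{2}{105}$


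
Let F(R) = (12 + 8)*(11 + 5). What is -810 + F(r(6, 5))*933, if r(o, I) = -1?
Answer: 297750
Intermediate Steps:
F(R) = 320 (F(R) = 20*16 = 320)
-810 + F(r(6, 5))*933 = -810 + 320*933 = -810 + 298560 = 297750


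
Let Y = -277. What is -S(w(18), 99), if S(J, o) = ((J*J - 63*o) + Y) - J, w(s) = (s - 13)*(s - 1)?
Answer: -626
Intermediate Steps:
w(s) = (-1 + s)*(-13 + s) (w(s) = (-13 + s)*(-1 + s) = (-1 + s)*(-13 + s))
S(J, o) = -277 + J² - J - 63*o (S(J, o) = ((J*J - 63*o) - 277) - J = ((J² - 63*o) - 277) - J = (-277 + J² - 63*o) - J = -277 + J² - J - 63*o)
-S(w(18), 99) = -(-277 + (13 + 18² - 14*18)² - (13 + 18² - 14*18) - 63*99) = -(-277 + (13 + 324 - 252)² - (13 + 324 - 252) - 6237) = -(-277 + 85² - 1*85 - 6237) = -(-277 + 7225 - 85 - 6237) = -1*626 = -626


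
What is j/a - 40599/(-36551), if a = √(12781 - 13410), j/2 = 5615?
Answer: 40599/36551 - 11230*I*√629/629 ≈ 1.1108 - 447.77*I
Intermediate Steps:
j = 11230 (j = 2*5615 = 11230)
a = I*√629 (a = √(-629) = I*√629 ≈ 25.08*I)
j/a - 40599/(-36551) = 11230/((I*√629)) - 40599/(-36551) = 11230*(-I*√629/629) - 40599*(-1/36551) = -11230*I*√629/629 + 40599/36551 = 40599/36551 - 11230*I*√629/629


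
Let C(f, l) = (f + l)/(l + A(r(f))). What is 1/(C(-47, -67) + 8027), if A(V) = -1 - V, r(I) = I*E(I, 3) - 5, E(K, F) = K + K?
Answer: 4481/35969101 ≈ 0.00012458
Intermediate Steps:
E(K, F) = 2*K
r(I) = -5 + 2*I² (r(I) = I*(2*I) - 5 = 2*I² - 5 = -5 + 2*I²)
C(f, l) = (f + l)/(4 + l - 2*f²) (C(f, l) = (f + l)/(l + (-1 - (-5 + 2*f²))) = (f + l)/(l + (-1 + (5 - 2*f²))) = (f + l)/(l + (4 - 2*f²)) = (f + l)/(4 + l - 2*f²))
1/(C(-47, -67) + 8027) = 1/((-47 - 67)/(4 - 67 - 2*(-47)²) + 8027) = 1/(-114/(4 - 67 - 2*2209) + 8027) = 1/(-114/(4 - 67 - 4418) + 8027) = 1/(-114/(-4481) + 8027) = 1/(-1/4481*(-114) + 8027) = 1/(114/4481 + 8027) = 1/(35969101/4481) = 4481/35969101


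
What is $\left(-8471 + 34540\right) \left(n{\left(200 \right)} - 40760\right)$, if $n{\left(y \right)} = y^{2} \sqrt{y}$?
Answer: $-1062572440 + 10427600000 \sqrt{2} \approx 1.3684 \cdot 10^{10}$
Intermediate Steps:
$n{\left(y \right)} = y^{\frac{5}{2}}$
$\left(-8471 + 34540\right) \left(n{\left(200 \right)} - 40760\right) = \left(-8471 + 34540\right) \left(200^{\frac{5}{2}} - 40760\right) = 26069 \left(400000 \sqrt{2} - 40760\right) = 26069 \left(-40760 + 400000 \sqrt{2}\right) = -1062572440 + 10427600000 \sqrt{2}$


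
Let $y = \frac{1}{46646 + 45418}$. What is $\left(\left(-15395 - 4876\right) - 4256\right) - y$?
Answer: $- \frac{2258053729}{92064} \approx -24527.0$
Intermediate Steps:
$y = \frac{1}{92064} \approx 1.0862 \cdot 10^{-5}$
$\left(\left(-15395 - 4876\right) - 4256\right) - y = \left(\left(-15395 - 4876\right) - 4256\right) - \frac{1}{92064} = \left(-20271 - 4256\right) - \frac{1}{92064} = -24527 - \frac{1}{92064} = - \frac{2258053729}{92064}$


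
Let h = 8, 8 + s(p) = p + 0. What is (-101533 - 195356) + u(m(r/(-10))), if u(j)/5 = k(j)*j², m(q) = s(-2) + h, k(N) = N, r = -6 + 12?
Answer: -296929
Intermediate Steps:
r = 6
s(p) = -8 + p (s(p) = -8 + (p + 0) = -8 + p)
m(q) = -2 (m(q) = (-8 - 2) + 8 = -10 + 8 = -2)
u(j) = 5*j³ (u(j) = 5*(j*j²) = 5*j³)
(-101533 - 195356) + u(m(r/(-10))) = (-101533 - 195356) + 5*(-2)³ = -296889 + 5*(-8) = -296889 - 40 = -296929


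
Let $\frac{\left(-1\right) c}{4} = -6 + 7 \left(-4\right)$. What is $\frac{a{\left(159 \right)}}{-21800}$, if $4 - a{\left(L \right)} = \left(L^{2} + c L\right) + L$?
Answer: $\frac{2353}{1090} \approx 2.1587$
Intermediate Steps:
$c = 136$ ($c = - 4 \left(-6 + 7 \left(-4\right)\right) = - 4 \left(-6 - 28\right) = \left(-4\right) \left(-34\right) = 136$)
$a{\left(L \right)} = 4 - L^{2} - 137 L$ ($a{\left(L \right)} = 4 - \left(\left(L^{2} + 136 L\right) + L\right) = 4 - \left(L^{2} + 137 L\right) = 4 - L^{2} - 137 L$)
$\frac{a{\left(159 \right)}}{-21800} = \frac{4 - 159^{2} - 21783}{-21800} = \left(4 - 25281 - 21783\right) \left(- \frac{1}{21800}\right) = \left(-47060\right) \left(- \frac{1}{21800}\right) = \frac{2353}{1090}$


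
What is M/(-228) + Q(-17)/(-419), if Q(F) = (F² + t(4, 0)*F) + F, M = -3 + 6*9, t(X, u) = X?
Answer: -22627/31844 ≈ -0.71056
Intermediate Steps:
M = 51 (M = -3 + 54 = 51)
Q(F) = F² + 5*F (Q(F) = (F² + 4*F) + F = F² + 5*F)
M/(-228) + Q(-17)/(-419) = 51/(-228) - 17*(5 - 17)/(-419) = 51*(-1/228) - 17*(-12)*(-1/419) = -17/76 + 204*(-1/419) = -17/76 - 204/419 = -22627/31844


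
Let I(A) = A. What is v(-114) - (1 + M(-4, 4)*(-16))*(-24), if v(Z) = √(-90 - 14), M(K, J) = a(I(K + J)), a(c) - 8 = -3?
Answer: -1896 + 2*I*√26 ≈ -1896.0 + 10.198*I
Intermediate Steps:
a(c) = 5 (a(c) = 8 - 3 = 5)
M(K, J) = 5
v(Z) = 2*I*√26 (v(Z) = √(-104) = 2*I*√26)
v(-114) - (1 + M(-4, 4)*(-16))*(-24) = 2*I*√26 - (1 + 5*(-16))*(-24) = 2*I*√26 - (1 - 80)*(-24) = 2*I*√26 - (-79)*(-24) = 2*I*√26 - 1*1896 = 2*I*√26 - 1896 = -1896 + 2*I*√26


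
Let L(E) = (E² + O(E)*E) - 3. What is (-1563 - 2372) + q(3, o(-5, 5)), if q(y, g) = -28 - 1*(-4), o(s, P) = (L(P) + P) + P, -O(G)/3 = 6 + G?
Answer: -3959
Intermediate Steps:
O(G) = -18 - 3*G (O(G) = -3*(6 + G) = -18 - 3*G)
L(E) = -3 + E² + E*(-18 - 3*E) (L(E) = (E² + (-18 - 3*E)*E) - 3 = (E² + E*(-18 - 3*E)) - 3 = -3 + E² + E*(-18 - 3*E))
o(s, P) = -3 + P² + 2*P - 3*P*(6 + P) (o(s, P) = ((-3 + P² - 3*P*(6 + P)) + P) + P = (-3 + P + P² - 3*P*(6 + P)) + P = -3 + P² + 2*P - 3*P*(6 + P))
q(y, g) = -24 (q(y, g) = -28 + 4 = -24)
(-1563 - 2372) + q(3, o(-5, 5)) = (-1563 - 2372) - 24 = -3935 - 24 = -3959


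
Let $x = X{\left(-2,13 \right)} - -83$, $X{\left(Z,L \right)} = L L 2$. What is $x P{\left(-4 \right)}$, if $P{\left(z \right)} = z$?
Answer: $-1684$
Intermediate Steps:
$X{\left(Z,L \right)} = 2 L^{2}$ ($X{\left(Z,L \right)} = L^{2} \cdot 2 = 2 L^{2}$)
$x = 421$ ($x = 2 \cdot 13^{2} - -83 = 2 \cdot 169 + 83 = 338 + 83 = 421$)
$x P{\left(-4 \right)} = 421 \left(-4\right) = -1684$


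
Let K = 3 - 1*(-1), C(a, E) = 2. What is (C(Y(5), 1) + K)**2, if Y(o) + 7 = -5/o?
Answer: 36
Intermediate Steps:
Y(o) = -7 - 5/o
K = 4 (K = 3 + 1 = 4)
(C(Y(5), 1) + K)**2 = (2 + 4)**2 = 6**2 = 36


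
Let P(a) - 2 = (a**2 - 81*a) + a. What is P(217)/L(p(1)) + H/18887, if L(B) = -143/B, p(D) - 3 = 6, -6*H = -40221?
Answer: -70668615/37774 ≈ -1870.8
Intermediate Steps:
H = 13407/2 (H = -1/6*(-40221) = 13407/2 ≈ 6703.5)
P(a) = 2 + a**2 - 80*a (P(a) = 2 + ((a**2 - 81*a) + a) = 2 + (a**2 - 80*a) = 2 + a**2 - 80*a)
p(D) = 9 (p(D) = 3 + 6 = 9)
P(217)/L(p(1)) + H/18887 = (2 + 217**2 - 80*217)/((-143/9)) + (13407/2)/18887 = (2 + 47089 - 17360)/((-143*1/9)) + (13407/2)*(1/18887) = 29731/(-143/9) + 13407/37774 = 29731*(-9/143) + 13407/37774 = -20583/11 + 13407/37774 = -70668615/37774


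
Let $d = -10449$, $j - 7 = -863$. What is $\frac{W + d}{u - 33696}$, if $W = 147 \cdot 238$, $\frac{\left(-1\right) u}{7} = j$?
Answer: $- \frac{24537}{27704} \approx -0.88568$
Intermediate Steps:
$j = -856$ ($j = 7 - 863 = -856$)
$u = 5992$ ($u = \left(-7\right) \left(-856\right) = 5992$)
$W = 34986$
$\frac{W + d}{u - 33696} = \frac{34986 - 10449}{5992 - 33696} = \frac{24537}{-27704} = 24537 \left(- \frac{1}{27704}\right) = - \frac{24537}{27704}$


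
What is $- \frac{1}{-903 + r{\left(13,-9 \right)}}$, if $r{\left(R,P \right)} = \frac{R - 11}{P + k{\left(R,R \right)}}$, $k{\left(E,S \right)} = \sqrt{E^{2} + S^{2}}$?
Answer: $\frac{232053}{209527601} + \frac{26 \sqrt{2}}{209527601} \approx 0.0011077$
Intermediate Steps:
$r{\left(R,P \right)} = \frac{-11 + R}{P + \sqrt{2} \sqrt{R^{2}}}$ ($r{\left(R,P \right)} = \frac{R - 11}{P + \sqrt{R^{2} + R^{2}}} = \frac{-11 + R}{P + \sqrt{2 R^{2}}} = \frac{-11 + R}{P + \sqrt{2} \sqrt{R^{2}}}$)
$- \frac{1}{-903 + r{\left(13,-9 \right)}} = - \frac{1}{-903 + \frac{-11 + 13}{-9 + \sqrt{2} \sqrt{13^{2}}}} = - \frac{1}{-903 + \frac{1}{-9 + \sqrt{2} \sqrt{169}} \cdot 2} = - \frac{1}{-903 + \frac{1}{-9 + \sqrt{2} \cdot 13} \cdot 2} = - \frac{1}{-903 + \frac{1}{-9 + 13 \sqrt{2}} \cdot 2} = - \frac{1}{-903 + \frac{2}{-9 + 13 \sqrt{2}}}$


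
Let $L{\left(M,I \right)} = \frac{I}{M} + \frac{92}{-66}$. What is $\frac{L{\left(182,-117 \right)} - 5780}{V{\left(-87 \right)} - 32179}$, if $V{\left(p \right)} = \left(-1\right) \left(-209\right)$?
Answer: $\frac{2671301}{14770140} \approx 0.18086$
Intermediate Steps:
$V{\left(p \right)} = 209$
$L{\left(M,I \right)} = - \frac{46}{33} + \frac{I}{M}$ ($L{\left(M,I \right)} = \frac{I}{M} + 92 \left(- \frac{1}{66}\right) = \frac{I}{M} - \frac{46}{33} = - \frac{46}{33} + \frac{I}{M}$)
$\frac{L{\left(182,-117 \right)} - 5780}{V{\left(-87 \right)} - 32179} = \frac{\left(- \frac{46}{33} - \frac{117}{182}\right) - 5780}{209 - 32179} = \frac{\left(- \frac{46}{33} - \frac{9}{14}\right) - 5780}{-31970} = \left(\left(- \frac{46}{33} - \frac{9}{14}\right) - 5780\right) \left(- \frac{1}{31970}\right) = \left(- \frac{941}{462} - 5780\right) \left(- \frac{1}{31970}\right) = \left(- \frac{2671301}{462}\right) \left(- \frac{1}{31970}\right) = \frac{2671301}{14770140}$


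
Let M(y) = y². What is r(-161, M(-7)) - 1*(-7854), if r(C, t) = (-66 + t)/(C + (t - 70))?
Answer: 1429445/182 ≈ 7854.1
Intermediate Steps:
r(C, t) = (-66 + t)/(-70 + C + t) (r(C, t) = (-66 + t)/(C + (-70 + t)) = (-66 + t)/(-70 + C + t))
r(-161, M(-7)) - 1*(-7854) = (-66 + (-7)²)/(-70 - 161 + (-7)²) - 1*(-7854) = (-66 + 49)/(-70 - 161 + 49) + 7854 = -17/(-182) + 7854 = -1/182*(-17) + 7854 = 17/182 + 7854 = 1429445/182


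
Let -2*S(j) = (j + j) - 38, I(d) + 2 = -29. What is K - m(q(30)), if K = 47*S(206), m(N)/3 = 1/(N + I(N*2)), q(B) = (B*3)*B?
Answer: -23457844/2669 ≈ -8789.0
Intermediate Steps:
I(d) = -31 (I(d) = -2 - 29 = -31)
q(B) = 3*B**2 (q(B) = (3*B)*B = 3*B**2)
S(j) = 19 - j (S(j) = -((j + j) - 38)/2 = -(2*j - 38)/2 = -(-38 + 2*j)/2 = 19 - j)
m(N) = 3/(-31 + N) (m(N) = 3/(N - 31) = 3/(-31 + N))
K = -8789 (K = 47*(19 - 1*206) = 47*(19 - 206) = 47*(-187) = -8789)
K - m(q(30)) = -8789 - 3/(-31 + 3*30**2) = -8789 - 3/(-31 + 3*900) = -8789 - 3/(-31 + 2700) = -8789 - 3/2669 = -23457844/2669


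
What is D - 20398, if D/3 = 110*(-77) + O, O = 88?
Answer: -45544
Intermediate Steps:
D = -25146 (D = 3*(110*(-77) + 88) = 3*(-8470 + 88) = 3*(-8382) = -25146)
D - 20398 = -25146 - 20398 = -45544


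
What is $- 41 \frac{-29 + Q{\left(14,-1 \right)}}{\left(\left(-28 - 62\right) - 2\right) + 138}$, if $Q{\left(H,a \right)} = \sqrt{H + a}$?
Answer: $\frac{1189}{46} - \frac{41 \sqrt{13}}{46} \approx 22.634$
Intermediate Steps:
$- 41 \frac{-29 + Q{\left(14,-1 \right)}}{\left(\left(-28 - 62\right) - 2\right) + 138} = - 41 \frac{-29 + \sqrt{14 - 1}}{\left(\left(-28 - 62\right) - 2\right) + 138} = - 41 \frac{-29 + \sqrt{13}}{\left(-90 - 2\right) + 138} = - 41 \frac{-29 + \sqrt{13}}{-92 + 138} = - 41 \frac{-29 + \sqrt{13}}{46} = - 41 \left(-29 + \sqrt{13}\right) \frac{1}{46} = - 41 \left(- \frac{29}{46} + \frac{\sqrt{13}}{46}\right) = \frac{1189}{46} - \frac{41 \sqrt{13}}{46}$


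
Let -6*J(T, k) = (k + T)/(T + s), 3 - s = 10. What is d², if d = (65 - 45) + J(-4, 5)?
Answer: 1745041/4356 ≈ 400.61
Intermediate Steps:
s = -7 (s = 3 - 1*10 = 3 - 10 = -7)
J(T, k) = -(T + k)/(6*(-7 + T)) (J(T, k) = -(k + T)/(6*(T - 7)) = -(T + k)/(6*(-7 + T)))
d = 1321/66 (d = (65 - 45) + (-1*(-4) - 1*5)/(6*(-7 - 4)) = 20 + (⅙)*(4 - 5)/(-11) = 20 + (⅙)*(-1/11)*(-1) = 20 + 1/66 = 1321/66 ≈ 20.015)
d² = (1321/66)² = 1745041/4356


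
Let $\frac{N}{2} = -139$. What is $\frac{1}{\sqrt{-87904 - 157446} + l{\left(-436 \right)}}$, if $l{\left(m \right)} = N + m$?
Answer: $- \frac{51}{53939} - \frac{5 i \sqrt{9814}}{755146} \approx -0.00094551 - 0.00065594 i$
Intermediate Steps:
$N = -278$ ($N = 2 \left(-139\right) = -278$)
$l{\left(m \right)} = -278 + m$
$\frac{1}{\sqrt{-87904 - 157446} + l{\left(-436 \right)}} = \frac{1}{\sqrt{-87904 - 157446} - 714} = \frac{1}{\sqrt{-245350} - 714} = \frac{1}{5 i \sqrt{9814} - 714} = \frac{1}{-714 + 5 i \sqrt{9814}}$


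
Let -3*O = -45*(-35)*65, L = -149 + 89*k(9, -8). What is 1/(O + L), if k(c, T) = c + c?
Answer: -1/32672 ≈ -3.0607e-5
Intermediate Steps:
k(c, T) = 2*c
L = 1453 (L = -149 + 89*(2*9) = -149 + 89*18 = -149 + 1602 = 1453)
O = -34125 (O = -(-45*(-35))*65/3 = -525*65 = -⅓*102375 = -34125)
1/(O + L) = 1/(-34125 + 1453) = 1/(-32672) = -1/32672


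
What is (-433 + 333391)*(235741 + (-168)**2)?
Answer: 87889258470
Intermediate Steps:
(-433 + 333391)*(235741 + (-168)**2) = 332958*(235741 + 28224) = 332958*263965 = 87889258470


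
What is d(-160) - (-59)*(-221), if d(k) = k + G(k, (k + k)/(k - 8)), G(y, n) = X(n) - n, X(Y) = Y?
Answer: -13199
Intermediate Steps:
G(y, n) = 0 (G(y, n) = n - n = 0)
d(k) = k (d(k) = k + 0 = k)
d(-160) - (-59)*(-221) = -160 - (-59)*(-221) = -160 - 1*13039 = -160 - 13039 = -13199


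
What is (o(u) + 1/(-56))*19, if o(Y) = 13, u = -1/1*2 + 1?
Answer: 13813/56 ≈ 246.66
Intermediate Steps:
u = -1 (u = -1*1*2 + 1 = -1*2 + 1 = -2 + 1 = -1)
(o(u) + 1/(-56))*19 = (13 + 1/(-56))*19 = (13 - 1/56)*19 = (727/56)*19 = 13813/56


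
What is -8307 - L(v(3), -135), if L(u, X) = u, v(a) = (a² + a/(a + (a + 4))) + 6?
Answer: -83223/10 ≈ -8322.3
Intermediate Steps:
v(a) = 6 + a² + a/(4 + 2*a) (v(a) = (a² + a/(a + (4 + a))) + 6 = (a² + a/(4 + 2*a)) + 6 = 6 + a² + a/(4 + 2*a))
-8307 - L(v(3), -135) = -8307 - (12 + 3³ + 2*3² + (13/2)*3)/(2 + 3) = -8307 - (12 + 27 + 2*9 + 39/2)/5 = -8307 - (12 + 27 + 18 + 39/2)/5 = -8307 - 153/(5*2) = -8307 - 1*153/10 = -8307 - 153/10 = -83223/10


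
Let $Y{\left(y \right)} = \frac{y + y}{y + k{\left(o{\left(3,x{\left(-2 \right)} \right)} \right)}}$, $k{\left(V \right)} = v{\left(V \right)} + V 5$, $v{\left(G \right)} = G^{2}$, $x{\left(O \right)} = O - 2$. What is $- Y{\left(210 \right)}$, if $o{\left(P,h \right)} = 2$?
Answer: $- \frac{15}{8} \approx -1.875$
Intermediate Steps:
$x{\left(O \right)} = -2 + O$
$k{\left(V \right)} = V^{2} + 5 V$ ($k{\left(V \right)} = V^{2} + V 5 = V^{2} + 5 V$)
$Y{\left(y \right)} = \frac{2 y}{14 + y}$ ($Y{\left(y \right)} = \frac{y + y}{y + 2 \left(5 + 2\right)} = \frac{2 y}{y + 2 \cdot 7} = \frac{2 y}{y + 14} = \frac{2 y}{14 + y}$)
$- Y{\left(210 \right)} = - \frac{2 \cdot 210}{14 + 210} = - \frac{2 \cdot 210}{224} = \left(-1\right) \frac{15}{8} = - \frac{15}{8}$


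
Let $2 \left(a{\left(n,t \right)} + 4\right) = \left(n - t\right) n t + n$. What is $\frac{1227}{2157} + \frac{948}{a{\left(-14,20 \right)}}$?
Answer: $\frac{874651}{1138177} \approx 0.76847$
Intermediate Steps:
$a{\left(n,t \right)} = -4 + \frac{n}{2} + \frac{n t \left(n - t\right)}{2}$ ($a{\left(n,t \right)} = -4 + \frac{\left(n - t\right) n t + n}{2} = -4 + \frac{n \left(n - t\right) t + n}{2} = -4 + \frac{n t \left(n - t\right) + n}{2} = -4 + \frac{n + n t \left(n - t\right)}{2} = -4 + \left(\frac{n}{2} + \frac{n t \left(n - t\right)}{2}\right) = -4 + \frac{n}{2} + \frac{n t \left(n - t\right)}{2}$)
$\frac{1227}{2157} + \frac{948}{a{\left(-14,20 \right)}} = \frac{1227}{2157} + \frac{948}{-4 + \frac{1}{2} \left(-14\right) + \frac{1}{2} \cdot 20 \left(-14\right)^{2} - - 7 \cdot 20^{2}} = 1227 \cdot \frac{1}{2157} + \frac{948}{-4 - 7 + \frac{1}{2} \cdot 20 \cdot 196 - \left(-7\right) 400} = \frac{409}{719} + \frac{948}{-4 - 7 + 1960 + 2800} = \frac{409}{719} + \frac{948}{4749} = \frac{409}{719} + 948 \cdot \frac{1}{4749} = \frac{409}{719} + \frac{316}{1583} = \frac{874651}{1138177}$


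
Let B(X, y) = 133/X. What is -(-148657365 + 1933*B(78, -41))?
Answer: 11595017381/78 ≈ 1.4865e+8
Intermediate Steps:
-(-148657365 + 1933*B(78, -41)) = -1933/(1/(-76905 + 133/78)) = -1933/(1/(-5998457/78)) = -1933/(-78/5998457) = -1933*(-5998457/78) = 11595017381/78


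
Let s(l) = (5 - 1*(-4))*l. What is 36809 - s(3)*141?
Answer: 33002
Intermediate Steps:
s(l) = 9*l (s(l) = (5 + 4)*l = 9*l)
36809 - s(3)*141 = 36809 - 9*3*141 = 36809 - 27*141 = 36809 - 1*3807 = 36809 - 3807 = 33002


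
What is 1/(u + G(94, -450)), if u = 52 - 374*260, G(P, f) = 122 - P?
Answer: -1/97160 ≈ -1.0292e-5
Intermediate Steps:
u = -97188 (u = 52 - 97240 = -97188)
1/(u + G(94, -450)) = 1/(-97188 + (122 - 1*94)) = 1/(-97188 + (122 - 94)) = 1/(-97188 + 28) = 1/(-97160) = -1/97160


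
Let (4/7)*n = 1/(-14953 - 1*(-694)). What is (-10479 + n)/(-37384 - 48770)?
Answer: 85382893/701982792 ≈ 0.12163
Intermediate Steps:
n = -1/8148 (n = 7/(4*(-14953 - 1*(-694))) = 7/(4*(-14953 + 694)) = (7/4)/(-14259) = (7/4)*(-1/14259) = -1/8148 ≈ -0.00012273)
(-10479 + n)/(-37384 - 48770) = (-10479 - 1/8148)/(-37384 - 48770) = -85382893/8148/(-86154) = -85382893/8148*(-1/86154) = 85382893/701982792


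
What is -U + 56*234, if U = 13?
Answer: 13091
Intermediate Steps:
-U + 56*234 = -1*13 + 56*234 = -13 + 13104 = 13091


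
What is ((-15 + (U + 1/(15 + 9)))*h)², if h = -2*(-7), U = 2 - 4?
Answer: 8116801/144 ≈ 56367.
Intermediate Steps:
U = -2
h = 14
((-15 + (U + 1/(15 + 9)))*h)² = ((-15 + (-2 + 1/(15 + 9)))*14)² = ((-15 + (-2 + 1/24))*14)² = ((-15 - 47/24)*14)² = (-407/24*14)² = (-2849/12)² = 8116801/144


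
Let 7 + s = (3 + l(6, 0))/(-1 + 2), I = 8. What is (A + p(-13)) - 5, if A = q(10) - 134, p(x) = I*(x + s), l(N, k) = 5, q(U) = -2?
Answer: -237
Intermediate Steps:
s = 1 (s = -7 + (3 + 5)/(-1 + 2) = -7 + 8/1 = -7 + 8*1 = -7 + 8 = 1)
p(x) = 8 + 8*x (p(x) = 8*(x + 1) = 8*(1 + x) = 8 + 8*x)
A = -136 (A = -2 - 134 = -136)
(A + p(-13)) - 5 = (-136 + (8 + 8*(-13))) - 5 = (-136 + (8 - 104)) - 5 = (-136 - 96) - 5 = -232 - 5 = -237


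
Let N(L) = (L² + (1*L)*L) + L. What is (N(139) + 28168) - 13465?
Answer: 53484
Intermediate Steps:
N(L) = L + 2*L² (N(L) = (L² + L*L) + L = (L² + L²) + L = 2*L² + L = L + 2*L²)
(N(139) + 28168) - 13465 = (139*(1 + 2*139) + 28168) - 13465 = (139*(1 + 278) + 28168) - 13465 = (139*279 + 28168) - 13465 = (38781 + 28168) - 13465 = 66949 - 13465 = 53484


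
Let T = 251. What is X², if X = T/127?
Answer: 63001/16129 ≈ 3.9061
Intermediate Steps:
X = 251/127 ≈ 1.9764
X² = (251/127)² = 63001/16129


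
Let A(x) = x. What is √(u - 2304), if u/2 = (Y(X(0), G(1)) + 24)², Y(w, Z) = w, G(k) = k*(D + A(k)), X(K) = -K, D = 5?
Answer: 24*I*√2 ≈ 33.941*I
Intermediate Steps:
G(k) = k*(5 + k)
u = 1152 (u = 2*(-1*0 + 24)² = 2*(0 + 24)² = 2*24² = 2*576 = 1152)
√(u - 2304) = √(1152 - 2304) = √(-1152) = 24*I*√2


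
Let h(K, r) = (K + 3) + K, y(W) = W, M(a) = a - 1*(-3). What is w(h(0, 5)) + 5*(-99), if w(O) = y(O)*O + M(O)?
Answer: -480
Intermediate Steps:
M(a) = 3 + a (M(a) = a + 3 = 3 + a)
h(K, r) = 3 + 2*K (h(K, r) = (3 + K) + K = 3 + 2*K)
w(O) = 3 + O + O² (w(O) = O*O + (3 + O) = O² + (3 + O) = 3 + O + O²)
w(h(0, 5)) + 5*(-99) = (3 + (3 + 2*0) + (3 + 2*0)²) + 5*(-99) = (3 + (3 + 0) + (3 + 0)²) - 495 = (3 + 3 + 3²) - 495 = (3 + 3 + 9) - 495 = 15 - 495 = -480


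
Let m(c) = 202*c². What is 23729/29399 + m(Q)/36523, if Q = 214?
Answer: 272830688275/1073739677 ≈ 254.09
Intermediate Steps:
23729/29399 + m(Q)/36523 = 23729/29399 + (202*214²)/36523 = 23729*(1/29399) + (202*45796)*(1/36523) = 23729/29399 + 9250792*(1/36523) = 23729/29399 + 9250792/36523 = 272830688275/1073739677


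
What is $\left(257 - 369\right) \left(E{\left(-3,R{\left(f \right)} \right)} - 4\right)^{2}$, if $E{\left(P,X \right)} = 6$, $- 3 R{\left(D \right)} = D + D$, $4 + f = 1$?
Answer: $-448$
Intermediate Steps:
$f = -3$ ($f = -4 + 1 = -3$)
$R{\left(D \right)} = - \frac{2 D}{3}$ ($R{\left(D \right)} = - \frac{D + D}{3} = - \frac{2 D}{3}$)
$\left(257 - 369\right) \left(E{\left(-3,R{\left(f \right)} \right)} - 4\right)^{2} = \left(257 - 369\right) \left(6 - 4\right)^{2} = - 112 \cdot 2^{2} = \left(-112\right) 4 = -448$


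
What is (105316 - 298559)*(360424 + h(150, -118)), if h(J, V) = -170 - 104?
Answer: -69596466450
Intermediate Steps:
h(J, V) = -274
(105316 - 298559)*(360424 + h(150, -118)) = (105316 - 298559)*(360424 - 274) = -193243*360150 = -69596466450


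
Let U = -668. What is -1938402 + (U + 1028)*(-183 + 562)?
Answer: -1801962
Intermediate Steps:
-1938402 + (U + 1028)*(-183 + 562) = -1938402 + (-668 + 1028)*(-183 + 562) = -1938402 + 360*379 = -1938402 + 136440 = -1801962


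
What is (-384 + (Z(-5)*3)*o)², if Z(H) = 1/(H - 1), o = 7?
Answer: 600625/4 ≈ 1.5016e+5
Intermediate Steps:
Z(H) = 1/(-1 + H)
(-384 + (Z(-5)*3)*o)² = (-384 + (3/(-1 - 5))*7)² = (-384 + (3/(-6))*7)² = (-384 - ⅙*3*7)² = (-384 - ½*7)² = (-384 - 7/2)² = (-775/2)² = 600625/4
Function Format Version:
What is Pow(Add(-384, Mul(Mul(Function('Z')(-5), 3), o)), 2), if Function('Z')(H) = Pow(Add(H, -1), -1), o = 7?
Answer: Rational(600625, 4) ≈ 1.5016e+5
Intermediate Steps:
Function('Z')(H) = Pow(Add(-1, H), -1)
Pow(Add(-384, Mul(Mul(Function('Z')(-5), 3), o)), 2) = Pow(Add(-384, Mul(Mul(Pow(Add(-1, -5), -1), 3), 7)), 2) = Pow(Add(-384, Mul(Mul(Pow(-6, -1), 3), 7)), 2) = Pow(Add(-384, Mul(Mul(Rational(-1, 6), 3), 7)), 2) = Pow(Add(-384, Mul(Rational(-1, 2), 7)), 2) = Pow(Add(-384, Rational(-7, 2)), 2) = Pow(Rational(-775, 2), 2) = Rational(600625, 4)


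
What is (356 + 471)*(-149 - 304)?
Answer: -374631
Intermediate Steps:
(356 + 471)*(-149 - 304) = 827*(-453) = -374631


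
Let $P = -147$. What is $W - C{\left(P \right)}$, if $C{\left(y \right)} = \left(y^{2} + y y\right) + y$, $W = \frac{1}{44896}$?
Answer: $- \frac{1933715615}{44896} \approx -43071.0$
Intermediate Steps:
$W = \frac{1}{44896} \approx 2.2274 \cdot 10^{-5}$
$C{\left(y \right)} = y + 2 y^{2}$ ($C{\left(y \right)} = \left(y^{2} + y^{2}\right) + y = 2 y^{2} + y = y + 2 y^{2}$)
$W - C{\left(P \right)} = \frac{1}{44896} - - 147 \left(1 + 2 \left(-147\right)\right) = \frac{1}{44896} - - 147 \left(1 - 294\right) = \frac{1}{44896} - \left(-147\right) \left(-293\right) = \frac{1}{44896} - 43071 = - \frac{1933715615}{44896}$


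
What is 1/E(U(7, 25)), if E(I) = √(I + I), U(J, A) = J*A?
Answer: √14/70 ≈ 0.053452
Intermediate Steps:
U(J, A) = A*J
E(I) = √2*√I (E(I) = √(2*I) = √2*√I)
1/E(U(7, 25)) = 1/(√2*√(25*7)) = 1/(√2*√175) = 1/(√2*(5*√7)) = 1/(5*√14) = √14/70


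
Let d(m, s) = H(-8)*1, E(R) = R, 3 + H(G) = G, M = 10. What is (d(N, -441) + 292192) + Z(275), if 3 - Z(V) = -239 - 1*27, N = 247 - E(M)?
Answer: 292450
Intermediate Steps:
H(G) = -3 + G
N = 237 (N = 247 - 1*10 = 247 - 10 = 237)
Z(V) = 269 (Z(V) = 3 - (-239 - 1*27) = 3 - (-239 - 27) = 3 - 1*(-266) = 3 + 266 = 269)
d(m, s) = -11 (d(m, s) = (-3 - 8)*1 = -11*1 = -11)
(d(N, -441) + 292192) + Z(275) = (-11 + 292192) + 269 = 292181 + 269 = 292450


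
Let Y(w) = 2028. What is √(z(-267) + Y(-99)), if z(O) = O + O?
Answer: 3*√166 ≈ 38.652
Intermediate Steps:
z(O) = 2*O
√(z(-267) + Y(-99)) = √(2*(-267) + 2028) = √(-534 + 2028) = √1494 = 3*√166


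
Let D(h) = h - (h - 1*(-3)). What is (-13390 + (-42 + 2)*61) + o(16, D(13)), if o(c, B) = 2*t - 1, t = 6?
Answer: -15819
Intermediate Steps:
D(h) = -3 (D(h) = h - (h + 3) = h - (3 + h) = h + (-3 - h) = -3)
o(c, B) = 11 (o(c, B) = 2*6 - 1 = 12 - 1 = 11)
(-13390 + (-42 + 2)*61) + o(16, D(13)) = (-13390 + (-42 + 2)*61) + 11 = (-13390 - 40*61) + 11 = (-13390 - 2440) + 11 = -15830 + 11 = -15819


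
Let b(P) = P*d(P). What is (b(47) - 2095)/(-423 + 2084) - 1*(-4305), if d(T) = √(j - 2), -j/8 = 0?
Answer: 7148510/1661 + 47*I*√2/1661 ≈ 4303.7 + 0.040017*I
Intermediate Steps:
j = 0 (j = -8*0 = 0)
d(T) = I*√2 (d(T) = √(0 - 2) = √(-2) = I*√2)
b(P) = I*P*√2 (b(P) = P*(I*√2) = I*P*√2)
(b(47) - 2095)/(-423 + 2084) - 1*(-4305) = (I*47*√2 - 2095)/(-423 + 2084) - 1*(-4305) = (47*I*√2 - 2095)/1661 + 4305 = (-2095 + 47*I*√2)*(1/1661) + 4305 = (-2095/1661 + 47*I*√2/1661) + 4305 = 7148510/1661 + 47*I*√2/1661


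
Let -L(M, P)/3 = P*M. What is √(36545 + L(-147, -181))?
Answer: 2*I*√10819 ≈ 208.03*I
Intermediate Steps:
L(M, P) = -3*M*P (L(M, P) = -3*P*M = -3*M*P)
√(36545 + L(-147, -181)) = √(36545 - 3*(-147)*(-181)) = √(36545 - 79821) = √(-43276) = 2*I*√10819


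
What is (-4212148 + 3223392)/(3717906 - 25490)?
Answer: -247189/923104 ≈ -0.26778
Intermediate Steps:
(-4212148 + 3223392)/(3717906 - 25490) = -988756/3692416 = -988756*1/3692416 = -247189/923104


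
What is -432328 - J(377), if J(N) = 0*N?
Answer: -432328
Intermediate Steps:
J(N) = 0
-432328 - J(377) = -432328 - 1*0 = -432328 + 0 = -432328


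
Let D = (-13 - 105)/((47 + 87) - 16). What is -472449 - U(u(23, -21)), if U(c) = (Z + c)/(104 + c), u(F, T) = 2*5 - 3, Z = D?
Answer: -17480615/37 ≈ -4.7245e+5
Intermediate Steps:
D = -1 (D = -118/(134 - 16) = -118/118 = -118*1/118 = -1)
Z = -1
u(F, T) = 7 (u(F, T) = 10 - 3 = 7)
U(c) = (-1 + c)/(104 + c)
-472449 - U(u(23, -21)) = -472449 - (-1 + 7)/(104 + 7) = -472449 - 6/111 = -472449 - 1*2/37 = -472449 - 2/37 = -17480615/37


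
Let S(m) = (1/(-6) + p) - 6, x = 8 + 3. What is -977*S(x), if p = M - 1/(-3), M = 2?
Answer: 22471/6 ≈ 3745.2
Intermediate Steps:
x = 11
p = 7/3 (p = 2 - 1/(-3) = 2 - 1*(-⅓) = 2 + ⅓ = 7/3 ≈ 2.3333)
S(m) = -23/6 (S(m) = (1/(-6) + 7/3) - 6 = (-⅙ + 7/3) - 6 = 13/6 - 6 = -23/6)
-977*S(x) = -977*(-23/6) = 22471/6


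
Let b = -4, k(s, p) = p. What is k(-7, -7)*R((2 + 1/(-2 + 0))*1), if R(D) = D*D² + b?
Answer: 35/8 ≈ 4.3750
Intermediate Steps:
R(D) = -4 + D³ (R(D) = D*D² - 4 = D³ - 4 = -4 + D³)
k(-7, -7)*R((2 + 1/(-2 + 0))*1) = -7*(-4 + ((2 + 1/(-2 + 0))*1)³) = -7*(-4 + ((2 + 1/(-2))*1)³) = -7*(-4 + ((2 - ½)*1)³) = -7*(-4 + ((3/2)*1)³) = -7*(-4 + (3/2)³) = -7*(-4 + 27/8) = -7*(-5/8) = 35/8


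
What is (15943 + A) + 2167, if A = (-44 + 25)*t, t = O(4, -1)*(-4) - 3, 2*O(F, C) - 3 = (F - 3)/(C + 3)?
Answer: 18300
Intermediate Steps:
O(F, C) = 3/2 + (-3 + F)/(2*(3 + C)) (O(F, C) = 3/2 + ((F - 3)/(C + 3))/2 = 3/2 + ((-3 + F)/(3 + C))/2 = 3/2 + (-3 + F)/(2*(3 + C)))
t = -10 (t = ((6 + 4 + 3*(-1))/(2*(3 - 1)))*(-4) - 3 = ((½)*(6 + 4 - 3)/2)*(-4) - 3 = ((½)*(½)*7)*(-4) - 3 = (7/4)*(-4) - 3 = -7 - 3 = -10)
A = 190 (A = (-44 + 25)*(-10) = -19*(-10) = 190)
(15943 + A) + 2167 = (15943 + 190) + 2167 = 16133 + 2167 = 18300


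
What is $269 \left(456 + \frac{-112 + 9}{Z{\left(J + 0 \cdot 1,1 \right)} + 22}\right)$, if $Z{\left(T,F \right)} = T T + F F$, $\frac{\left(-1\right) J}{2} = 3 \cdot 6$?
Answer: $\frac{161766109}{1319} \approx 1.2264 \cdot 10^{5}$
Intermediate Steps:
$J = -36$ ($J = - 2 \cdot 3 \cdot 6 = \left(-2\right) 18 = -36$)
$Z{\left(T,F \right)} = F^{2} + T^{2}$ ($Z{\left(T,F \right)} = T^{2} + F^{2} = F^{2} + T^{2}$)
$269 \left(456 + \frac{-112 + 9}{Z{\left(J + 0 \cdot 1,1 \right)} + 22}\right) = 269 \left(456 + \frac{-112 + 9}{\left(1^{2} + \left(-36 + 0 \cdot 1\right)^{2}\right) + 22}\right) = 269 \left(456 - \frac{103}{\left(1 + \left(-36 + 0\right)^{2}\right) + 22}\right) = 269 \left(456 - \frac{103}{\left(1 + \left(-36\right)^{2}\right) + 22}\right) = 269 \left(456 - \frac{103}{\left(1 + 1296\right) + 22}\right) = 269 \left(456 - \frac{103}{1297 + 22}\right) = 269 \left(456 - \frac{103}{1319}\right) = 269 \cdot \frac{601361}{1319} = \frac{161766109}{1319}$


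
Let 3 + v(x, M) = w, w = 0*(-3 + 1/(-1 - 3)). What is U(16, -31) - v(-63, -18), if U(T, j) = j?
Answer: -28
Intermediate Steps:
w = 0 (w = 0*(-3 + 1/(-4)) = 0*(-3 - ¼) = 0*(-13/4) = 0)
v(x, M) = -3 (v(x, M) = -3 + 0 = -3)
U(16, -31) - v(-63, -18) = -31 - 1*(-3) = -31 + 3 = -28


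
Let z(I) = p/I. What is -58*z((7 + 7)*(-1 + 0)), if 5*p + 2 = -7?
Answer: -261/35 ≈ -7.4571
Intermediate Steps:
p = -9/5 (p = -2/5 + (1/5)*(-7) = -2/5 - 7/5 = -9/5 ≈ -1.8000)
z(I) = -9/(5*I)
-58*z((7 + 7)*(-1 + 0)) = -(-522)/(5*((7 + 7)*(-1 + 0))) = -(-522)/(5*(14*(-1))) = -(-522)/(5*(-14)) = -(-522)*(-1)/(5*14) = -58*9/70 = -261/35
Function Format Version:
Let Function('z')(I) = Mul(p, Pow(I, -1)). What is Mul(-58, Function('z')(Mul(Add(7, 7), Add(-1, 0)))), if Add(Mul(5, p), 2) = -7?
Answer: Rational(-261, 35) ≈ -7.4571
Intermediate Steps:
p = Rational(-9, 5) (p = Add(Rational(-2, 5), Mul(Rational(1, 5), -7)) = Add(Rational(-2, 5), Rational(-7, 5)) = Rational(-9, 5) ≈ -1.8000)
Function('z')(I) = Mul(Rational(-9, 5), Pow(I, -1))
Mul(-58, Function('z')(Mul(Add(7, 7), Add(-1, 0)))) = Mul(-58, Mul(Rational(-9, 5), Pow(Mul(Add(7, 7), Add(-1, 0)), -1))) = Mul(-58, Mul(Rational(-9, 5), Pow(Mul(14, -1), -1))) = Mul(-58, Mul(Rational(-9, 5), Pow(-14, -1))) = Mul(-58, Mul(Rational(-9, 5), Rational(-1, 14))) = Mul(-58, Rational(9, 70)) = Rational(-261, 35)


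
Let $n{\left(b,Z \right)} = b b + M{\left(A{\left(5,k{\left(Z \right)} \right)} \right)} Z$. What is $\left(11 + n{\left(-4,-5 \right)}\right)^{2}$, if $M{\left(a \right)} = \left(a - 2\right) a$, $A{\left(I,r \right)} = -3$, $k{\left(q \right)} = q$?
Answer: $2304$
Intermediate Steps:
$M{\left(a \right)} = a \left(-2 + a\right)$ ($M{\left(a \right)} = \left(-2 + a\right) a = a \left(-2 + a\right)$)
$n{\left(b,Z \right)} = b^{2} + 15 Z$ ($n{\left(b,Z \right)} = b b + - 3 \left(-2 - 3\right) Z = b^{2} + \left(-3\right) \left(-5\right) Z = b^{2} + 15 Z$)
$\left(11 + n{\left(-4,-5 \right)}\right)^{2} = \left(11 + \left(\left(-4\right)^{2} + 15 \left(-5\right)\right)\right)^{2} = \left(11 + \left(16 - 75\right)\right)^{2} = \left(11 - 59\right)^{2} = \left(-48\right)^{2} = 2304$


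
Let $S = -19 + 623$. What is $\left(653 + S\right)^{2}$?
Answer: $1580049$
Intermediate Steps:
$S = 604$
$\left(653 + S\right)^{2} = \left(653 + 604\right)^{2} = 1257^{2} = 1580049$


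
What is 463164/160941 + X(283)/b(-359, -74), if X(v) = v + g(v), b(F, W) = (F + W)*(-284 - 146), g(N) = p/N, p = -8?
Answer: 8139273092167/2826755385190 ≈ 2.8794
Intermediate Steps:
g(N) = -8/N
b(F, W) = -430*F - 430*W (b(F, W) = (F + W)*(-430) = -430*F - 430*W)
X(v) = v - 8/v
463164/160941 + X(283)/b(-359, -74) = 463164/160941 + (283 - 8/283)/(-430*(-359) - 430*(-74)) = 463164*(1/160941) + (283 - 8*1/283)/(154370 + 31820) = 154388/53647 + (283 - 8/283)/186190 = 154388/53647 + (80081/283)*(1/186190) = 154388/53647 + 80081/52691770 = 8139273092167/2826755385190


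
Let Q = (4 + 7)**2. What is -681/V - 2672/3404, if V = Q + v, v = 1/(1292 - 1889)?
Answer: -394233655/61472836 ≈ -6.4131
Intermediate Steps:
v = -1/597 (v = 1/(-597) = -1/597 ≈ -0.0016750)
Q = 121 (Q = 11**2 = 121)
V = 72236/597 (V = 121 - 1/597 = 72236/597 ≈ 121.00)
-681/V - 2672/3404 = -681/72236/597 - 2672/3404 = -681*597/72236 - 2672*1/3404 = -406557/72236 - 668/851 = -394233655/61472836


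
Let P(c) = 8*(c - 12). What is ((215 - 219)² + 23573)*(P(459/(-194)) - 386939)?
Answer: -885630865059/97 ≈ -9.1302e+9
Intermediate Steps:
P(c) = -96 + 8*c (P(c) = 8*(-12 + c) = -96 + 8*c)
((215 - 219)² + 23573)*(P(459/(-194)) - 386939) = ((215 - 219)² + 23573)*((-96 + 8*(459/(-194))) - 386939) = ((-4)² + 23573)*((-96 + 8*(459*(-1/194))) - 386939) = (16 + 23573)*((-96 + 8*(-459/194)) - 386939) = 23589*((-96 - 1836/97) - 386939) = 23589*(-11148/97 - 386939) = 23589*(-37544231/97) = -885630865059/97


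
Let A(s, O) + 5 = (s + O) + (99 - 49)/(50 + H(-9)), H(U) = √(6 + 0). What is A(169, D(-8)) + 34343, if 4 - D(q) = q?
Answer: 43046443/1247 - 25*√6/1247 ≈ 34520.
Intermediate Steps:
H(U) = √6
D(q) = 4 - q
A(s, O) = -5 + O + s + 50/(50 + √6) (A(s, O) = -5 + ((s + O) + (99 - 49)/(50 + √6)) = -5 + ((O + s) + 50/(50 + √6)) = -5 + (O + s + 50/(50 + √6)) = -5 + O + s + 50/(50 + √6))
A(169, D(-8)) + 34343 = (-4985/1247 + (4 - 1*(-8)) + 169 - 25*√6/1247) + 34343 = (-4985/1247 + (4 + 8) + 169 - 25*√6/1247) + 34343 = (-4985/1247 + 12 + 169 - 25*√6/1247) + 34343 = (220722/1247 - 25*√6/1247) + 34343 = 43046443/1247 - 25*√6/1247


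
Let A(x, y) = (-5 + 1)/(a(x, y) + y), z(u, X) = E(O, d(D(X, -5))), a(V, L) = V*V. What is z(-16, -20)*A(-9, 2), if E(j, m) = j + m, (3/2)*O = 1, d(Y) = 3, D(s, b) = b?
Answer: -44/249 ≈ -0.17671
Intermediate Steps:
a(V, L) = V²
O = ⅔ (O = (⅔)*1 = ⅔ ≈ 0.66667)
z(u, X) = 11/3 (z(u, X) = ⅔ + 3 = 11/3)
A(x, y) = -4/(y + x²) (A(x, y) = (-5 + 1)/(x² + y) = -4/(y + x²))
z(-16, -20)*A(-9, 2) = 11*(-4/(2 + (-9)²))/3 = 11*(-4/(2 + 81))/3 = 11*(-4/83)/3 = 11*(-4*1/83)/3 = (11/3)*(-4/83) = -44/249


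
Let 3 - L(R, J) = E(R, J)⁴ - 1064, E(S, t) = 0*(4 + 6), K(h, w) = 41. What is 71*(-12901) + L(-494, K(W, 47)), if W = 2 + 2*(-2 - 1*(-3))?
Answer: -914904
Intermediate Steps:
W = 4 (W = 2 + 2*(-2 + 3) = 2 + 2*1 = 2 + 2 = 4)
E(S, t) = 0 (E(S, t) = 0*10 = 0)
L(R, J) = 1067 (L(R, J) = 3 - (0⁴ - 1064) = 3 - (0 - 1064) = 3 - 1*(-1064) = 3 + 1064 = 1067)
71*(-12901) + L(-494, K(W, 47)) = 71*(-12901) + 1067 = -915971 + 1067 = -914904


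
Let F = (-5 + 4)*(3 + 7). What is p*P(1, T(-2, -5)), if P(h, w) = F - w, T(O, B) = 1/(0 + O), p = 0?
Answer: 0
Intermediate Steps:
F = -10 (F = -1*10 = -10)
T(O, B) = 1/O
P(h, w) = -10 - w
p*P(1, T(-2, -5)) = 0*(-10 - 1/(-2)) = 0*(-10 - 1*(-½)) = 0*(-10 + ½) = 0*(-19/2) = 0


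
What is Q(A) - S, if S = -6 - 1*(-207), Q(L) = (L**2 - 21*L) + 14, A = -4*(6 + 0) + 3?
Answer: 695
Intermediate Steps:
A = -21 (A = -4*6 + 3 = -24 + 3 = -21)
Q(L) = 14 + L**2 - 21*L
S = 201 (S = -6 + 207 = 201)
Q(A) - S = (14 + (-21)**2 - 21*(-21)) - 1*201 = (14 + 441 + 441) - 201 = 896 - 201 = 695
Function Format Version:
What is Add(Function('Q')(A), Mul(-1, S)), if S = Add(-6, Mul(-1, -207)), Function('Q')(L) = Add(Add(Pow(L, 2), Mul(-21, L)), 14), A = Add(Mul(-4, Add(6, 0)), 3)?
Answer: 695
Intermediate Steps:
A = -21 (A = Add(Mul(-4, 6), 3) = Add(-24, 3) = -21)
Function('Q')(L) = Add(14, Pow(L, 2), Mul(-21, L))
S = 201 (S = Add(-6, 207) = 201)
Add(Function('Q')(A), Mul(-1, S)) = Add(Add(14, Pow(-21, 2), Mul(-21, -21)), Mul(-1, 201)) = Add(Add(14, 441, 441), -201) = Add(896, -201) = 695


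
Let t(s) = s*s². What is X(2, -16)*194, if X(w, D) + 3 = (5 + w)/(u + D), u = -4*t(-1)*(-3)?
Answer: -1261/2 ≈ -630.50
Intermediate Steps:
t(s) = s³
u = -12 (u = -4*(-1)³*(-3) = -(-4)*(-3) = -4*3 = -12)
X(w, D) = -3 + (5 + w)/(-12 + D)
X(2, -16)*194 = ((41 + 2 - 3*(-16))/(-12 - 16))*194 = ((41 + 2 + 48)/(-28))*194 = -1/28*91*194 = -13/4*194 = -1261/2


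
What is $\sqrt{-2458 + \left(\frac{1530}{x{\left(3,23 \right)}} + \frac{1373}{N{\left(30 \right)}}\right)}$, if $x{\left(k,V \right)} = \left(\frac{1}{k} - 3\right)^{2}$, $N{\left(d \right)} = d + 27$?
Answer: $\frac{i \sqrt{461359254}}{456} \approx 47.104 i$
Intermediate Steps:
$N{\left(d \right)} = 27 + d$
$x{\left(k,V \right)} = \left(-3 + \frac{1}{k}\right)^{2}$
$\sqrt{-2458 + \left(\frac{1530}{x{\left(3,23 \right)}} + \frac{1373}{N{\left(30 \right)}}\right)} = \sqrt{-2458 + \left(\frac{1530}{\frac{1}{9} \left(-1 + 3 \cdot 3\right)^{2}} + \frac{1373}{27 + 30}\right)} = \sqrt{-2458 + \left(\frac{1530}{\frac{1}{9} \left(-1 + 9\right)^{2}} + \frac{1373}{57}\right)} = \sqrt{-2458 + \left(\frac{1530}{\frac{1}{9} \cdot 8^{2}} + 1373 \cdot \frac{1}{57}\right)} = \sqrt{-2458 + \left(\frac{1530}{\frac{1}{9} \cdot 64} + \frac{1373}{57}\right)} = \sqrt{-2458 + \left(\frac{1530}{\frac{64}{9}} + \frac{1373}{57}\right)} = \sqrt{-2458 + \left(1530 \cdot \frac{9}{64} + \frac{1373}{57}\right)} = \sqrt{-2458 + \left(\frac{6885}{32} + \frac{1373}{57}\right)} = \sqrt{-2458 + \frac{436381}{1824}} = \sqrt{- \frac{4047011}{1824}} = \frac{i \sqrt{461359254}}{456}$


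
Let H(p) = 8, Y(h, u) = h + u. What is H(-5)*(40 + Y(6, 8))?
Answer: 432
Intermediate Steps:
H(-5)*(40 + Y(6, 8)) = 8*(40 + (6 + 8)) = 8*(40 + 14) = 8*54 = 432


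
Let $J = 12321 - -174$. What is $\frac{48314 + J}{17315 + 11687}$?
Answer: $\frac{3577}{1706} \approx 2.0967$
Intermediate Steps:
$J = 12495$ ($J = 12321 + 174 = 12495$)
$\frac{48314 + J}{17315 + 11687} = \frac{48314 + 12495}{17315 + 11687} = \frac{60809}{29002} = 60809 \cdot \frac{1}{29002} = \frac{3577}{1706}$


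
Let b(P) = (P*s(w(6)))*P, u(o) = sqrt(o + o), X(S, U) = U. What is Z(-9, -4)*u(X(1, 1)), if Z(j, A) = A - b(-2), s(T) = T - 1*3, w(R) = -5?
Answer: 28*sqrt(2) ≈ 39.598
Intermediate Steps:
s(T) = -3 + T (s(T) = T - 3 = -3 + T)
u(o) = sqrt(2)*sqrt(o) (u(o) = sqrt(2*o) = sqrt(2)*sqrt(o))
b(P) = -8*P**2 (b(P) = (P*(-3 - 5))*P = (P*(-8))*P = (-8*P)*P = -8*P**2)
Z(j, A) = 32 + A (Z(j, A) = A - (-8)*(-2)**2 = A - (-8)*4 = A - 1*(-32) = A + 32 = 32 + A)
Z(-9, -4)*u(X(1, 1)) = (32 - 4)*(sqrt(2)*sqrt(1)) = 28*(sqrt(2)*1) = 28*sqrt(2)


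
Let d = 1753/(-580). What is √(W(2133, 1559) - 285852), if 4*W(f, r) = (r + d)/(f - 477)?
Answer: I*√7325124821197910/160080 ≈ 534.65*I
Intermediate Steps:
d = -1753/580 (d = 1753*(-1/580) = -1753/580 ≈ -3.0224)
W(f, r) = (-1753/580 + r)/(4*(-477 + f)) (W(f, r) = ((r - 1753/580)/(f - 477))/4 = ((-1753/580 + r)/(-477 + f))/4 = (-1753/580 + r)/(4*(-477 + f)))
√(W(2133, 1559) - 285852) = √((-1753 + 580*1559)/(2320*(-477 + 2133)) - 285852) = √((1/2320)*(-1753 + 904220)/1656 - 285852) = √((1/2320)*(1/1656)*902467 - 285852) = √(902467/3841920 - 285852) = √(-1098219613373/3841920) = I*√7325124821197910/160080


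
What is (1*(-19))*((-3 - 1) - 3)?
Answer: 133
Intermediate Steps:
(1*(-19))*((-3 - 1) - 3) = -19*(-4 - 3) = -19*(-7) = 133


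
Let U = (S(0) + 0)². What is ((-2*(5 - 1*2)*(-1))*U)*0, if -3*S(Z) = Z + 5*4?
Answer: 0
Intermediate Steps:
S(Z) = -20/3 - Z/3 (S(Z) = -(Z + 5*4)/3 = -(Z + 20)/3 = -(20 + Z)/3 = -20/3 - Z/3)
U = 400/9 (U = ((-20/3 - ⅓*0) + 0)² = ((-20/3 + 0) + 0)² = (-20/3 + 0)² = (-20/3)² = 400/9 ≈ 44.444)
((-2*(5 - 1*2)*(-1))*U)*0 = ((-2*(5 - 1*2)*(-1))*(400/9))*0 = ((-2*(5 - 2)*(-1))*(400/9))*0 = ((-2*3*(-1))*(400/9))*0 = (-6*(-1)*(400/9))*0 = (6*(400/9))*0 = (800/3)*0 = 0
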